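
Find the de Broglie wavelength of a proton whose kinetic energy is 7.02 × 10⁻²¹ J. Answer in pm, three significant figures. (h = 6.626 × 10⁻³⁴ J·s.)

p = √(2mKE) = √(2 × 1.673 × 10⁻²⁷ × 7.020 × 10⁻²¹) = 4.847 × 10⁻²⁴ kg·m/s.
λ = h/p = 6.626 × 10⁻³⁴ / 4.847 × 10⁻²⁴ = 1.37 × 10⁻¹⁰ m = 137 pm.

λ = 137 pm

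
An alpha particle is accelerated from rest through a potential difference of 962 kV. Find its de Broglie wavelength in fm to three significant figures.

KE = 2eV = 2 × 1.602 × 10⁻¹⁹ × 9.620 × 10⁵ = 3.082 × 10⁻¹³ J.
p = √(2mKE) = √(2 × 6.645 × 10⁻²⁷ × 3.082 × 10⁻¹³) = 6.400 × 10⁻²⁰ kg·m/s.
λ = h/p = 6.626 × 10⁻³⁴ / 6.400 × 10⁻²⁰ = 1.04 × 10⁻¹⁴ m = 10.4 fm.

λ = 10.4 fm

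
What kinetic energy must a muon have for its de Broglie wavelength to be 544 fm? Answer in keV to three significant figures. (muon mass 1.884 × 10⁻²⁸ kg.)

KE = 24.6 keV

p = h/λ = 6.626 × 10⁻³⁴ / 5.440 × 10⁻¹³ = 1.218 × 10⁻²¹ kg·m/s.
KE = p²/(2m) = (1.218 × 10⁻²¹)² / (2 × 1.884 × 10⁻²⁸) = 3.937 × 10⁻¹⁵ J = 24.6 keV.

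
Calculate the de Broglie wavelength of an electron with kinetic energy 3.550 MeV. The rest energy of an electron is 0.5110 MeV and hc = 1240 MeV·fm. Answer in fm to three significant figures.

λ = 308 fm

Total energy E = KE + m₀c² = 3.550 + 0.5110 = 4.0610 MeV.
(pc)² = E² − (m₀c²)² = (4.0610)² − (0.5110)² = 16.23 MeV², so pc = 4.029 MeV.
λ = hc/(pc) = 1240 MeV·fm / 4.029 MeV = 308 fm.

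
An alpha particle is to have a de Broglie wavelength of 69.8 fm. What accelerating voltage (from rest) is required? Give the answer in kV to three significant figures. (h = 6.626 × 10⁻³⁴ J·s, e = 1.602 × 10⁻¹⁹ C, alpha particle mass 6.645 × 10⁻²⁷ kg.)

V = 21.2 kV

p = h/λ = 6.626 × 10⁻³⁴ / 6.980 × 10⁻¹⁴ = 9.493 × 10⁻²¹ kg·m/s.
KE = p²/(2m) = 6.781 × 10⁻¹⁵ J.
V = KE/2e = 6.781 × 10⁻¹⁵ / (2 × 1.602 × 10⁻¹⁹) = 21.2 kV.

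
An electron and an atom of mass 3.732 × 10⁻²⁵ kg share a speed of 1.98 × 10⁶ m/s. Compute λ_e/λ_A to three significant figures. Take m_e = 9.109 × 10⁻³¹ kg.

At fixed v, p = mv so λ = h/(mv) ∝ 1/m.
λ_e/λ_A = m_A/m_e = 3.732 × 10⁻²⁵/9.109 × 10⁻³¹ = 4.10 × 10⁵.

λ_e/λ_A = 4.10 × 10⁵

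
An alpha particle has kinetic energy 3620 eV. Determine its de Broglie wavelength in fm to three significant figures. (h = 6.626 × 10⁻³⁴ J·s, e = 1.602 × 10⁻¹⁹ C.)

KE = 3620 eV = 5.799 × 10⁻¹⁶ J.
p = √(2mKE) = √(2 × 6.645 × 10⁻²⁷ × 5.799 × 10⁻¹⁶) = 2.776 × 10⁻²¹ kg·m/s.
λ = h/p = 6.626 × 10⁻³⁴ / 2.776 × 10⁻²¹ = 2.39 × 10⁻¹³ m = 239 fm.

λ = 239 fm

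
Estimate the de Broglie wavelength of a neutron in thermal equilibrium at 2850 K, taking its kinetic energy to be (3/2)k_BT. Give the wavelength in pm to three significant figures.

λ = 47.1 pm

KE = (3/2)k_BT = 1.5 × 1.381 × 10⁻²³ × 2850 = 5.904 × 10⁻²⁰ J.
p = √(2mKE) = √(2 × 1.675 × 10⁻²⁷ × 5.904 × 10⁻²⁰) = 1.406 × 10⁻²³ kg·m/s.
λ = h/p = 4.71 × 10⁻¹¹ m = 47.1 pm.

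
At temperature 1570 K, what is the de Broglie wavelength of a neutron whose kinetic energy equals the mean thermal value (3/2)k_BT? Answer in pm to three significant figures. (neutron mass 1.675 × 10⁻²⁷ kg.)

KE = (3/2)k_BT = 1.5 × 1.381 × 10⁻²³ × 1570 = 3.252 × 10⁻²⁰ J.
p = √(2mKE) = √(2 × 1.675 × 10⁻²⁷ × 3.252 × 10⁻²⁰) = 1.044 × 10⁻²³ kg·m/s.
λ = h/p = 6.35 × 10⁻¹¹ m = 63.5 pm.

λ = 63.5 pm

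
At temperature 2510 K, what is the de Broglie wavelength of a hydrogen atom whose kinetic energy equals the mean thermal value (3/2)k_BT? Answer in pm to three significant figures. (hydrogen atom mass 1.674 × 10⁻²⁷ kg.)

KE = (3/2)k_BT = 1.5 × 1.381 × 10⁻²³ × 2510 = 5.199 × 10⁻²⁰ J.
p = √(2mKE) = √(2 × 1.674 × 10⁻²⁷ × 5.199 × 10⁻²⁰) = 1.319 × 10⁻²³ kg·m/s.
λ = h/p = 5.02 × 10⁻¹¹ m = 50.2 pm.

λ = 50.2 pm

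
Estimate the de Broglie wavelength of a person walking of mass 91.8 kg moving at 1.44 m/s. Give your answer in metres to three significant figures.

p = mv = 91.8 × 1.44 = 1.322 × 10² kg·m/s.
λ = h/p = 6.626 × 10⁻³⁴ / 1.322 × 10² = 5.01 × 10⁻³⁶ m.

λ = 5.01 × 10⁻³⁶ m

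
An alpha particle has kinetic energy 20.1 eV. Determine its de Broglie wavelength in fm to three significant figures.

KE = 20.1 eV = 3.220 × 10⁻¹⁸ J.
p = √(2mKE) = √(2 × 6.645 × 10⁻²⁷ × 3.220 × 10⁻¹⁸) = 2.069 × 10⁻²² kg·m/s.
λ = h/p = 6.626 × 10⁻³⁴ / 2.069 × 10⁻²² = 3.20 × 10⁻¹² m = 3200 fm.

λ = 3200 fm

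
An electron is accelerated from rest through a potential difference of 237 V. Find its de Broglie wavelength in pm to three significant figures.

KE = eV = 1.602 × 10⁻¹⁹ × 237.0 = 3.797 × 10⁻¹⁷ J.
p = √(2mKE) = √(2 × 9.109 × 10⁻³¹ × 3.797 × 10⁻¹⁷) = 8.317 × 10⁻²⁴ kg·m/s.
λ = h/p = 6.626 × 10⁻³⁴ / 8.317 × 10⁻²⁴ = 7.97 × 10⁻¹¹ m = 79.7 pm.

λ = 79.7 pm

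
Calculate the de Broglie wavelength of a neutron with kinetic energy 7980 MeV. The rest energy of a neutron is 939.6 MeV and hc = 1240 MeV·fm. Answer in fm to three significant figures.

Total energy E = KE + m₀c² = 7980 + 939.6 = 8919.6 MeV.
(pc)² = E² − (m₀c²)² = (8919.6)² − (939.6)² = 7.868 × 10⁷ MeV², so pc = 8870 MeV.
λ = hc/(pc) = 1240 MeV·fm / 8870 MeV = 0.140 fm.

λ = 0.140 fm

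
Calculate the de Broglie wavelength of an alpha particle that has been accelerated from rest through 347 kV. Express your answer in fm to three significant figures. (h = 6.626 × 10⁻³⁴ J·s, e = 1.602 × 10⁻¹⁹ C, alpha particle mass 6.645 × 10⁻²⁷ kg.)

KE = 2eV = 2 × 1.602 × 10⁻¹⁹ × 3.470 × 10⁵ = 1.112 × 10⁻¹³ J.
p = √(2mKE) = √(2 × 6.645 × 10⁻²⁷ × 1.112 × 10⁻¹³) = 3.844 × 10⁻²⁰ kg·m/s.
λ = h/p = 6.626 × 10⁻³⁴ / 3.844 × 10⁻²⁰ = 1.72 × 10⁻¹⁴ m = 17.2 fm.

λ = 17.2 fm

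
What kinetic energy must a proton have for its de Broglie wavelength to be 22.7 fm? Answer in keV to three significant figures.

KE = 1590 keV

p = h/λ = 6.626 × 10⁻³⁴ / 2.270 × 10⁻¹⁴ = 2.919 × 10⁻²⁰ kg·m/s.
KE = p²/(2m) = (2.919 × 10⁻²⁰)² / (2 × 1.673 × 10⁻²⁷) = 2.546 × 10⁻¹³ J = 1590 keV.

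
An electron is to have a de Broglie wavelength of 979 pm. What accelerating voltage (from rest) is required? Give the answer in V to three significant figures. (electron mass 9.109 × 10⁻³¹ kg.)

p = h/λ = 6.626 × 10⁻³⁴ / 9.790 × 10⁻¹⁰ = 6.768 × 10⁻²⁵ kg·m/s.
KE = p²/(2m) = 2.514 × 10⁻¹⁹ J.
V = KE/e = 2.514 × 10⁻¹⁹ / (1.602 × 10⁻¹⁹) = 1.57 V.

V = 1.57 V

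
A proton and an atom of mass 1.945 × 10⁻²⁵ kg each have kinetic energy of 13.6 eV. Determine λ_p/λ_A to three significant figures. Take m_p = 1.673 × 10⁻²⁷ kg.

At fixed KE, p = √(2mKE) so λ = h/p ∝ 1/√m.
λ_p/λ_A = √(m_A/m_p) = √(1.945 × 10⁻²⁵/1.673 × 10⁻²⁷) = √(116.3) = 10.8.

λ_p/λ_A = 10.8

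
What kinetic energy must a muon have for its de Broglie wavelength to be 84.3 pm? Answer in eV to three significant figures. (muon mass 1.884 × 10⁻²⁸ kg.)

KE = 1.02 eV

p = h/λ = 6.626 × 10⁻³⁴ / 8.430 × 10⁻¹¹ = 7.860 × 10⁻²⁴ kg·m/s.
KE = p²/(2m) = (7.860 × 10⁻²⁴)² / (2 × 1.884 × 10⁻²⁸) = 1.640 × 10⁻¹⁹ J = 1.02 eV.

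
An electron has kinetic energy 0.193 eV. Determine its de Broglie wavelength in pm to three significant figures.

KE = 0.193 eV = 3.092 × 10⁻²⁰ J.
p = √(2mKE) = √(2 × 9.109 × 10⁻³¹ × 3.092 × 10⁻²⁰) = 2.373 × 10⁻²⁵ kg·m/s.
λ = h/p = 6.626 × 10⁻³⁴ / 2.373 × 10⁻²⁵ = 2.79 × 10⁻⁹ m = 2790 pm.

λ = 2790 pm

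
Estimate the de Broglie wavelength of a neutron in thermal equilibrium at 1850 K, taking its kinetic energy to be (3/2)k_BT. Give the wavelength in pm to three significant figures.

KE = (3/2)k_BT = 1.5 × 1.381 × 10⁻²³ × 1850 = 3.832 × 10⁻²⁰ J.
p = √(2mKE) = √(2 × 1.675 × 10⁻²⁷ × 3.832 × 10⁻²⁰) = 1.133 × 10⁻²³ kg·m/s.
λ = h/p = 5.85 × 10⁻¹¹ m = 58.5 pm.

λ = 58.5 pm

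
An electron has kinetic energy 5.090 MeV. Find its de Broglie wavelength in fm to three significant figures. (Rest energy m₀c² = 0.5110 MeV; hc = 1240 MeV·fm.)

Total energy E = KE + m₀c² = 5.090 + 0.5110 = 5.6010 MeV.
(pc)² = E² − (m₀c²)² = (5.6010)² − (0.5110)² = 31.11 MeV², so pc = 5.578 MeV.
λ = hc/(pc) = 1240 MeV·fm / 5.578 MeV = 222 fm.

λ = 222 fm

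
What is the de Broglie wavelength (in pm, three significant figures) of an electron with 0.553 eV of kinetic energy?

λ = 1650 pm

KE = 0.553 eV = 8.859 × 10⁻²⁰ J.
p = √(2mKE) = √(2 × 9.109 × 10⁻³¹ × 8.859 × 10⁻²⁰) = 4.017 × 10⁻²⁵ kg·m/s.
λ = h/p = 6.626 × 10⁻³⁴ / 4.017 × 10⁻²⁵ = 1.65 × 10⁻⁹ m = 1650 pm.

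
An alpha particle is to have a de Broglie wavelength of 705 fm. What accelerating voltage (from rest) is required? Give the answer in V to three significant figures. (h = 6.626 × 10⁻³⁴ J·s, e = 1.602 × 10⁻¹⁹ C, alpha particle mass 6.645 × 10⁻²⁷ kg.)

V = 207 V

p = h/λ = 6.626 × 10⁻³⁴ / 7.050 × 10⁻¹³ = 9.399 × 10⁻²² kg·m/s.
KE = p²/(2m) = 6.647 × 10⁻¹⁷ J.
V = KE/2e = 6.647 × 10⁻¹⁷ / (2 × 1.602 × 10⁻¹⁹) = 207 V.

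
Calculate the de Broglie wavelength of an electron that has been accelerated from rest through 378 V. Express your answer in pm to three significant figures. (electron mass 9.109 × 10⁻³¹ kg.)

KE = eV = 1.602 × 10⁻¹⁹ × 378.0 = 6.056 × 10⁻¹⁷ J.
p = √(2mKE) = √(2 × 9.109 × 10⁻³¹ × 6.056 × 10⁻¹⁷) = 1.050 × 10⁻²³ kg·m/s.
λ = h/p = 6.626 × 10⁻³⁴ / 1.050 × 10⁻²³ = 6.31 × 10⁻¹¹ m = 63.1 pm.

λ = 63.1 pm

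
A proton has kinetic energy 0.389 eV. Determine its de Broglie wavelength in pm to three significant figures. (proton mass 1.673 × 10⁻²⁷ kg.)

λ = 45.9 pm

KE = 0.389 eV = 6.232 × 10⁻²⁰ J.
p = √(2mKE) = √(2 × 1.673 × 10⁻²⁷ × 6.232 × 10⁻²⁰) = 1.444 × 10⁻²³ kg·m/s.
λ = h/p = 6.626 × 10⁻³⁴ / 1.444 × 10⁻²³ = 4.59 × 10⁻¹¹ m = 45.9 pm.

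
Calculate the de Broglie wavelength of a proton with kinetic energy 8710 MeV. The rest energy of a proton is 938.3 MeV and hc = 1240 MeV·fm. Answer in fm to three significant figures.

Total energy E = KE + m₀c² = 8710 + 938.3 = 9648.3 MeV.
(pc)² = E² − (m₀c²)² = (9648.3)² − (938.3)² = 9.221 × 10⁷ MeV², so pc = 9603 MeV.
λ = hc/(pc) = 1240 MeV·fm / 9603 MeV = 0.129 fm.

λ = 0.129 fm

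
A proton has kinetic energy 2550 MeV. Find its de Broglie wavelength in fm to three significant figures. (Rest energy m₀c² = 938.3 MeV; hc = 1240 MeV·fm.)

Total energy E = KE + m₀c² = 2550 + 938.3 = 3488.3 MeV.
(pc)² = E² − (m₀c²)² = (3488.3)² − (938.3)² = 1.129 × 10⁷ MeV², so pc = 3360 MeV.
λ = hc/(pc) = 1240 MeV·fm / 3360 MeV = 0.369 fm.

λ = 0.369 fm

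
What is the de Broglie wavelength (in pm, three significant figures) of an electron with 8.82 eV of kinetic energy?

KE = 8.82 eV = 1.413 × 10⁻¹⁸ J.
p = √(2mKE) = √(2 × 9.109 × 10⁻³¹ × 1.413 × 10⁻¹⁸) = 1.604 × 10⁻²⁴ kg·m/s.
λ = h/p = 6.626 × 10⁻³⁴ / 1.604 × 10⁻²⁴ = 4.13 × 10⁻¹⁰ m = 413 pm.

λ = 413 pm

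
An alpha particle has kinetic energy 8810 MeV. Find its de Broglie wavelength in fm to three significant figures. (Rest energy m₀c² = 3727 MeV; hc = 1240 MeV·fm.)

λ = 0.104 fm

Total energy E = KE + m₀c² = 8810 + 3727 = 12537 MeV.
(pc)² = E² − (m₀c²)² = (12537)² − (3727)² = 1.433 × 10⁸ MeV², so pc = 1.197 × 10⁴ MeV.
λ = hc/(pc) = 1240 MeV·fm / 1.197 × 10⁴ MeV = 0.104 fm.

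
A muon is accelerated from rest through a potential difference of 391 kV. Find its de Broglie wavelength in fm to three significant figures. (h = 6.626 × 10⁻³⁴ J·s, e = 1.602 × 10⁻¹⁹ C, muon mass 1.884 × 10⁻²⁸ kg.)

λ = 136 fm

KE = eV = 1.602 × 10⁻¹⁹ × 3.910 × 10⁵ = 6.264 × 10⁻¹⁴ J.
p = √(2mKE) = √(2 × 1.884 × 10⁻²⁸ × 6.264 × 10⁻¹⁴) = 4.858 × 10⁻²¹ kg·m/s.
λ = h/p = 6.626 × 10⁻³⁴ / 4.858 × 10⁻²¹ = 1.36 × 10⁻¹³ m = 136 fm.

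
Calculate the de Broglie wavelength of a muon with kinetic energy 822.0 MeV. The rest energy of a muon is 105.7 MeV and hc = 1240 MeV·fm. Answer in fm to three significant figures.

Total energy E = KE + m₀c² = 822.0 + 105.7 = 927.7 MeV.
(pc)² = E² − (m₀c²)² = (927.7)² − (105.7)² = 8.495 × 10⁵ MeV², so pc = 921.7 MeV.
λ = hc/(pc) = 1240 MeV·fm / 921.7 MeV = 1.35 fm.

λ = 1.35 fm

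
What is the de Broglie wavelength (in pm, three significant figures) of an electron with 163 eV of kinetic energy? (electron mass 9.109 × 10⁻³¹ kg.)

KE = 163 eV = 2.611 × 10⁻¹⁷ J.
p = √(2mKE) = √(2 × 9.109 × 10⁻³¹ × 2.611 × 10⁻¹⁷) = 6.897 × 10⁻²⁴ kg·m/s.
λ = h/p = 6.626 × 10⁻³⁴ / 6.897 × 10⁻²⁴ = 9.61 × 10⁻¹¹ m = 96.1 pm.

λ = 96.1 pm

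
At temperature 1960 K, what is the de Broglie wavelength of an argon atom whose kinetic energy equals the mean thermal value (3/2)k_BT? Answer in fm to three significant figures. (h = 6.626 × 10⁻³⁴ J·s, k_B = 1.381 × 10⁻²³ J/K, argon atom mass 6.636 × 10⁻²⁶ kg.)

λ = 9030 fm

KE = (3/2)k_BT = 1.5 × 1.381 × 10⁻²³ × 1960 = 4.060 × 10⁻²⁰ J.
p = √(2mKE) = √(2 × 6.636 × 10⁻²⁶ × 4.060 × 10⁻²⁰) = 7.341 × 10⁻²³ kg·m/s.
λ = h/p = 9.03 × 10⁻¹² m = 9030 fm.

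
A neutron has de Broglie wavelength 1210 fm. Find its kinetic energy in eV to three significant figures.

p = h/λ = 6.626 × 10⁻³⁴ / 1.210 × 10⁻¹² = 5.476 × 10⁻²² kg·m/s.
KE = p²/(2m) = (5.476 × 10⁻²²)² / (2 × 1.675 × 10⁻²⁷) = 8.951 × 10⁻¹⁷ J = 559 eV.

KE = 559 eV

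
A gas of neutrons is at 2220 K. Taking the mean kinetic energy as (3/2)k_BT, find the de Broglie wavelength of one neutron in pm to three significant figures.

KE = (3/2)k_BT = 1.5 × 1.381 × 10⁻²³ × 2220 = 4.599 × 10⁻²⁰ J.
p = √(2mKE) = √(2 × 1.675 × 10⁻²⁷ × 4.599 × 10⁻²⁰) = 1.241 × 10⁻²³ kg·m/s.
λ = h/p = 5.34 × 10⁻¹¹ m = 53.4 pm.

λ = 53.4 pm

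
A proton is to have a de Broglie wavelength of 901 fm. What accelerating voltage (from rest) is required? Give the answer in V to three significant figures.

V = 1010 V

p = h/λ = 6.626 × 10⁻³⁴ / 9.010 × 10⁻¹³ = 7.354 × 10⁻²² kg·m/s.
KE = p²/(2m) = 1.616 × 10⁻¹⁶ J.
V = KE/e = 1.616 × 10⁻¹⁶ / (1.602 × 10⁻¹⁹) = 1010 V.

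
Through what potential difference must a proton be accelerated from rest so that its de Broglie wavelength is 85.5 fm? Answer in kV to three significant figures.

p = h/λ = 6.626 × 10⁻³⁴ / 8.550 × 10⁻¹⁴ = 7.750 × 10⁻²¹ kg·m/s.
KE = p²/(2m) = 1.795 × 10⁻¹⁴ J.
V = KE/e = 1.795 × 10⁻¹⁴ / (1.602 × 10⁻¹⁹) = 112 kV.

V = 112 kV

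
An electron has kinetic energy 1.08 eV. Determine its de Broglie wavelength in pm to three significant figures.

λ = 1180 pm

KE = 1.08 eV = 1.730 × 10⁻¹⁹ J.
p = √(2mKE) = √(2 × 9.109 × 10⁻³¹ × 1.730 × 10⁻¹⁹) = 5.614 × 10⁻²⁵ kg·m/s.
λ = h/p = 6.626 × 10⁻³⁴ / 5.614 × 10⁻²⁵ = 1.18 × 10⁻⁹ m = 1180 pm.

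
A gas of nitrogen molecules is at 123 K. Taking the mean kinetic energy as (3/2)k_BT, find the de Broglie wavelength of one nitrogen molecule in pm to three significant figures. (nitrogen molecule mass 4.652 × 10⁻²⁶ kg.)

λ = 43.0 pm

KE = (3/2)k_BT = 1.5 × 1.381 × 10⁻²³ × 123 = 2.548 × 10⁻²¹ J.
p = √(2mKE) = √(2 × 4.652 × 10⁻²⁶ × 2.548 × 10⁻²¹) = 1.540 × 10⁻²³ kg·m/s.
λ = h/p = 4.30 × 10⁻¹¹ m = 43.0 pm.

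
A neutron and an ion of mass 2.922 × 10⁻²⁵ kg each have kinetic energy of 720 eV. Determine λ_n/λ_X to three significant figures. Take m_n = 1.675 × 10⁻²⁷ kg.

λ_n/λ_X = 13.2

At fixed KE, p = √(2mKE) so λ = h/p ∝ 1/√m.
λ_n/λ_X = √(m_X/m_n) = √(2.922 × 10⁻²⁵/1.675 × 10⁻²⁷) = √(174.4) = 13.2.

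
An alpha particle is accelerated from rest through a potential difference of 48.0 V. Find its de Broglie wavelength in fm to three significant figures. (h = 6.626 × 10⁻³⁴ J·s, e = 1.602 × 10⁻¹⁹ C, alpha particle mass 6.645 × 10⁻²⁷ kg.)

λ = 1470 fm

KE = 2eV = 2 × 1.602 × 10⁻¹⁹ × 48.00 = 1.538 × 10⁻¹⁷ J.
p = √(2mKE) = √(2 × 6.645 × 10⁻²⁷ × 1.538 × 10⁻¹⁷) = 4.521 × 10⁻²² kg·m/s.
λ = h/p = 6.626 × 10⁻³⁴ / 4.521 × 10⁻²² = 1.47 × 10⁻¹² m = 1470 fm.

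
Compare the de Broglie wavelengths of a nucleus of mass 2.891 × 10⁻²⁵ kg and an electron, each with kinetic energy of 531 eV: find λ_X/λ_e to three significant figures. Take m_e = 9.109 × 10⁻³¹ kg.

λ_X/λ_e = 1.78 × 10⁻³

At fixed KE, p = √(2mKE) so λ = h/p ∝ 1/√m.
λ_X/λ_e = √(m_e/m_X) = √(9.109 × 10⁻³¹/2.891 × 10⁻²⁵) = √(3.151 × 10⁻⁶) = 1.78 × 10⁻³.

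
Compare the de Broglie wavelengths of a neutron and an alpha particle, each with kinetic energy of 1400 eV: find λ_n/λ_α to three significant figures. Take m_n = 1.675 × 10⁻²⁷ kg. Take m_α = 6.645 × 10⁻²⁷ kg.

λ_n/λ_α = 1.99

At fixed KE, p = √(2mKE) so λ = h/p ∝ 1/√m.
λ_n/λ_α = √(m_α/m_n) = √(6.645 × 10⁻²⁷/1.675 × 10⁻²⁷) = √(3.967) = 1.99.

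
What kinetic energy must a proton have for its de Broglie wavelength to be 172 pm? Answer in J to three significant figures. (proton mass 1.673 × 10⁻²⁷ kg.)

p = h/λ = 6.626 × 10⁻³⁴ / 1.720 × 10⁻¹⁰ = 3.852 × 10⁻²⁴ kg·m/s.
KE = p²/(2m) = (3.852 × 10⁻²⁴)² / (2 × 1.673 × 10⁻²⁷) = 4.435 × 10⁻²¹ J = 4.44 × 10⁻²¹ J.

KE = 4.44 × 10⁻²¹ J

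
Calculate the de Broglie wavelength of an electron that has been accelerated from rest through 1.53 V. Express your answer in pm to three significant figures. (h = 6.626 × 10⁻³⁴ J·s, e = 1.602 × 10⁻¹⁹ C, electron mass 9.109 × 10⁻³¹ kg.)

KE = eV = 1.602 × 10⁻¹⁹ × 1.530 = 2.451 × 10⁻¹⁹ J.
p = √(2mKE) = √(2 × 9.109 × 10⁻³¹ × 2.451 × 10⁻¹⁹) = 6.682 × 10⁻²⁵ kg·m/s.
λ = h/p = 6.626 × 10⁻³⁴ / 6.682 × 10⁻²⁵ = 9.92 × 10⁻¹⁰ m = 992 pm.

λ = 992 pm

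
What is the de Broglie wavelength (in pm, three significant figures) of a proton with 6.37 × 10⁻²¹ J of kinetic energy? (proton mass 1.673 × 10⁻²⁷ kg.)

p = √(2mKE) = √(2 × 1.673 × 10⁻²⁷ × 6.370 × 10⁻²¹) = 4.617 × 10⁻²⁴ kg·m/s.
λ = h/p = 6.626 × 10⁻³⁴ / 4.617 × 10⁻²⁴ = 1.44 × 10⁻¹⁰ m = 144 pm.

λ = 144 pm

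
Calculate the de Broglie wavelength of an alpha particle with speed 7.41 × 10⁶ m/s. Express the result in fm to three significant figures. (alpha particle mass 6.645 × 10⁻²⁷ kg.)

p = mv = 6.645 × 10⁻²⁷ × 7.41 × 10⁶ = 4.924 × 10⁻²⁰ kg·m/s.
λ = h/p = 6.626 × 10⁻³⁴ / 4.924 × 10⁻²⁰ = 1.35 × 10⁻¹⁴ m = 13.5 fm.

λ = 13.5 fm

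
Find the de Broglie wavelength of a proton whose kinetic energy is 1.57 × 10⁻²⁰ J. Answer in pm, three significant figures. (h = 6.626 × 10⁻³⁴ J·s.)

λ = 91.4 pm

p = √(2mKE) = √(2 × 1.673 × 10⁻²⁷ × 1.570 × 10⁻²⁰) = 7.248 × 10⁻²⁴ kg·m/s.
λ = h/p = 6.626 × 10⁻³⁴ / 7.248 × 10⁻²⁴ = 9.14 × 10⁻¹¹ m = 91.4 pm.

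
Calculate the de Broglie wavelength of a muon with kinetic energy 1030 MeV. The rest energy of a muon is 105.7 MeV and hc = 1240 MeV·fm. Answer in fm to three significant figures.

λ = 1.10 fm

Total energy E = KE + m₀c² = 1030 + 105.7 = 1135.7 MeV.
(pc)² = E² − (m₀c²)² = (1135.7)² − (105.7)² = 1.279 × 10⁶ MeV², so pc = 1131 MeV.
λ = hc/(pc) = 1240 MeV·fm / 1131 MeV = 1.10 fm.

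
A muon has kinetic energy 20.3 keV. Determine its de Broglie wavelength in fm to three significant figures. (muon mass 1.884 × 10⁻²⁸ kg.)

λ = 599 fm

KE = 20.3 keV = 3.252 × 10⁻¹⁵ J.
p = √(2mKE) = √(2 × 1.884 × 10⁻²⁸ × 3.252 × 10⁻¹⁵) = 1.107 × 10⁻²¹ kg·m/s.
λ = h/p = 6.626 × 10⁻³⁴ / 1.107 × 10⁻²¹ = 5.99 × 10⁻¹³ m = 599 fm.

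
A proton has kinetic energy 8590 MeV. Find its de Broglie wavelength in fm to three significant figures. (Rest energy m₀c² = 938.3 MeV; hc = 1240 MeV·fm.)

λ = 0.131 fm

Total energy E = KE + m₀c² = 8590 + 938.3 = 9528.3 MeV.
(pc)² = E² − (m₀c²)² = (9528.3)² − (938.3)² = 8.991 × 10⁷ MeV², so pc = 9482 MeV.
λ = hc/(pc) = 1240 MeV·fm / 9482 MeV = 0.131 fm.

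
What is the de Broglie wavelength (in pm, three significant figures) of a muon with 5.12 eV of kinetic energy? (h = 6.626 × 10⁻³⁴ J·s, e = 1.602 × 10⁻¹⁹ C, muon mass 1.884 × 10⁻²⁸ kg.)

λ = 37.7 pm

KE = 5.12 eV = 8.202 × 10⁻¹⁹ J.
p = √(2mKE) = √(2 × 1.884 × 10⁻²⁸ × 8.202 × 10⁻¹⁹) = 1.758 × 10⁻²³ kg·m/s.
λ = h/p = 6.626 × 10⁻³⁴ / 1.758 × 10⁻²³ = 3.77 × 10⁻¹¹ m = 37.7 pm.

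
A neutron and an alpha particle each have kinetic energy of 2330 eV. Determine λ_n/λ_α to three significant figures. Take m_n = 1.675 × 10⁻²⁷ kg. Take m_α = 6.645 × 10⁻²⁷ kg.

At fixed KE, p = √(2mKE) so λ = h/p ∝ 1/√m.
λ_n/λ_α = √(m_α/m_n) = √(6.645 × 10⁻²⁷/1.675 × 10⁻²⁷) = √(3.967) = 1.99.

λ_n/λ_α = 1.99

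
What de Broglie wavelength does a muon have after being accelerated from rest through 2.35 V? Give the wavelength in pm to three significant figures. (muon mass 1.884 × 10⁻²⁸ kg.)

λ = 55.6 pm

KE = eV = 1.602 × 10⁻¹⁹ × 2.350 = 3.765 × 10⁻¹⁹ J.
p = √(2mKE) = √(2 × 1.884 × 10⁻²⁸ × 3.765 × 10⁻¹⁹) = 1.191 × 10⁻²³ kg·m/s.
λ = h/p = 6.626 × 10⁻³⁴ / 1.191 × 10⁻²³ = 5.56 × 10⁻¹¹ m = 55.6 pm.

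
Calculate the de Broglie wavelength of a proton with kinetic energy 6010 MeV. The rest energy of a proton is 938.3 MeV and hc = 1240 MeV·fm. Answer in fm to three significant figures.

Total energy E = KE + m₀c² = 6010 + 938.3 = 6948.3 MeV.
(pc)² = E² − (m₀c²)² = (6948.3)² − (938.3)² = 4.740 × 10⁷ MeV², so pc = 6885 MeV.
λ = hc/(pc) = 1240 MeV·fm / 6885 MeV = 0.180 fm.

λ = 0.180 fm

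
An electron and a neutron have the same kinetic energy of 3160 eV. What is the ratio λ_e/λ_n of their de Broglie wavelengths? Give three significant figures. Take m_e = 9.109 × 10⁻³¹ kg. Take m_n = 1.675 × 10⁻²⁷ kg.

λ_e/λ_n = 42.9

At fixed KE, p = √(2mKE) so λ = h/p ∝ 1/√m.
λ_e/λ_n = √(m_n/m_e) = √(1.675 × 10⁻²⁷/9.109 × 10⁻³¹) = √(1839) = 42.9.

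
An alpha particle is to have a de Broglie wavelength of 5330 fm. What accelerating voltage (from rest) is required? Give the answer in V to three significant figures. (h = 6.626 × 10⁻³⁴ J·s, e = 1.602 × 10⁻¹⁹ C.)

V = 3.63 V

p = h/λ = 6.626 × 10⁻³⁴ / 5.330 × 10⁻¹² = 1.243 × 10⁻²² kg·m/s.
KE = p²/(2m) = 1.163 × 10⁻¹⁸ J.
V = KE/2e = 1.163 × 10⁻¹⁸ / (2 × 1.602 × 10⁻¹⁹) = 3.63 V.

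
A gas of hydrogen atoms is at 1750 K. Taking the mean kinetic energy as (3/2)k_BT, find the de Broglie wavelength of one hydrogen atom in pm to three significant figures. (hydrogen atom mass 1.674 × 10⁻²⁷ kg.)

λ = 60.1 pm

KE = (3/2)k_BT = 1.5 × 1.381 × 10⁻²³ × 1750 = 3.625 × 10⁻²⁰ J.
p = √(2mKE) = √(2 × 1.674 × 10⁻²⁷ × 3.625 × 10⁻²⁰) = 1.102 × 10⁻²³ kg·m/s.
λ = h/p = 6.01 × 10⁻¹¹ m = 60.1 pm.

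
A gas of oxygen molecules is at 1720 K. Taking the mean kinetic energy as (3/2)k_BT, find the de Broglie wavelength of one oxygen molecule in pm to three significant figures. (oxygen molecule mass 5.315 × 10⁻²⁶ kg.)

KE = (3/2)k_BT = 1.5 × 1.381 × 10⁻²³ × 1720 = 3.563 × 10⁻²⁰ J.
p = √(2mKE) = √(2 × 5.315 × 10⁻²⁶ × 3.563 × 10⁻²⁰) = 6.154 × 10⁻²³ kg·m/s.
λ = h/p = 1.08 × 10⁻¹¹ m = 10.8 pm.

λ = 10.8 pm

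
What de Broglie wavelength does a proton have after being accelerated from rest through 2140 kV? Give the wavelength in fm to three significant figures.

KE = eV = 1.602 × 10⁻¹⁹ × 2.140 × 10⁶ = 3.428 × 10⁻¹³ J.
p = √(2mKE) = √(2 × 1.673 × 10⁻²⁷ × 3.428 × 10⁻¹³) = 3.387 × 10⁻²⁰ kg·m/s.
λ = h/p = 6.626 × 10⁻³⁴ / 3.387 × 10⁻²⁰ = 1.96 × 10⁻¹⁴ m = 19.6 fm.

λ = 19.6 fm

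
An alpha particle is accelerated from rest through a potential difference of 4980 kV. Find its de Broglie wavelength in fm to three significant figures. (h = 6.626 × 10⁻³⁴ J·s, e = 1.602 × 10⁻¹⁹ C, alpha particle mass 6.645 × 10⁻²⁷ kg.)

KE = 2eV = 2 × 1.602 × 10⁻¹⁹ × 4.980 × 10⁶ = 1.596 × 10⁻¹² J.
p = √(2mKE) = √(2 × 6.645 × 10⁻²⁷ × 1.596 × 10⁻¹²) = 1.456 × 10⁻¹⁹ kg·m/s.
λ = h/p = 6.626 × 10⁻³⁴ / 1.456 × 10⁻¹⁹ = 4.55 × 10⁻¹⁵ m = 4.55 fm.

λ = 4.55 fm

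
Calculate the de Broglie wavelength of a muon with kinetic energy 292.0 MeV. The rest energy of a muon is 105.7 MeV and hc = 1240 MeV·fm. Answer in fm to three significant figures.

λ = 3.23 fm

Total energy E = KE + m₀c² = 292.0 + 105.7 = 397.7 MeV.
(pc)² = E² − (m₀c²)² = (397.7)² − (105.7)² = 1.470 × 10⁵ MeV², so pc = 383.4 MeV.
λ = hc/(pc) = 1240 MeV·fm / 383.4 MeV = 3.23 fm.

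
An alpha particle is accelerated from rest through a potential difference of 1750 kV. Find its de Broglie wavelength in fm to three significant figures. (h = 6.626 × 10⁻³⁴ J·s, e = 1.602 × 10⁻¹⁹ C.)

λ = 7.68 fm

KE = 2eV = 2 × 1.602 × 10⁻¹⁹ × 1.750 × 10⁶ = 5.607 × 10⁻¹³ J.
p = √(2mKE) = √(2 × 6.645 × 10⁻²⁷ × 5.607 × 10⁻¹³) = 8.632 × 10⁻²⁰ kg·m/s.
λ = h/p = 6.626 × 10⁻³⁴ / 8.632 × 10⁻²⁰ = 7.68 × 10⁻¹⁵ m = 7.68 fm.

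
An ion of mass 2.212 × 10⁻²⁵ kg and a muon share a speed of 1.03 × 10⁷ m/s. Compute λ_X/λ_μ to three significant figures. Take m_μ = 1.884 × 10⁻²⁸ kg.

λ_X/λ_μ = 8.52 × 10⁻⁴

At fixed v, p = mv so λ = h/(mv) ∝ 1/m.
λ_X/λ_μ = m_μ/m_X = 1.884 × 10⁻²⁸/2.212 × 10⁻²⁵ = 8.52 × 10⁻⁴.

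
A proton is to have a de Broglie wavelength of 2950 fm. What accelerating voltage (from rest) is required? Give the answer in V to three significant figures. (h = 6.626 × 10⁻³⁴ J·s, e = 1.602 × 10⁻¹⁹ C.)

V = 94.1 V

p = h/λ = 6.626 × 10⁻³⁴ / 2.950 × 10⁻¹² = 2.246 × 10⁻²² kg·m/s.
KE = p²/(2m) = 1.508 × 10⁻¹⁷ J.
V = KE/e = 1.508 × 10⁻¹⁷ / (1.602 × 10⁻¹⁹) = 94.1 V.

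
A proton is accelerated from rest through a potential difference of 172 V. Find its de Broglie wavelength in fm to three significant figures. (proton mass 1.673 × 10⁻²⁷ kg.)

KE = eV = 1.602 × 10⁻¹⁹ × 172.0 = 2.755 × 10⁻¹⁷ J.
p = √(2mKE) = √(2 × 1.673 × 10⁻²⁷ × 2.755 × 10⁻¹⁷) = 3.036 × 10⁻²² kg·m/s.
λ = h/p = 6.626 × 10⁻³⁴ / 3.036 × 10⁻²² = 2.18 × 10⁻¹² m = 2180 fm.

λ = 2180 fm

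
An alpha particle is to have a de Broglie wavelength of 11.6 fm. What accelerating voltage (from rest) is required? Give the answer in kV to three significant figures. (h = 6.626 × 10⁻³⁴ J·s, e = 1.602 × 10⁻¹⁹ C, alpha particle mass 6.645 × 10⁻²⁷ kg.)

V = 766 kV

p = h/λ = 6.626 × 10⁻³⁴ / 1.160 × 10⁻¹⁴ = 5.712 × 10⁻²⁰ kg·m/s.
KE = p²/(2m) = 2.455 × 10⁻¹³ J.
V = KE/2e = 2.455 × 10⁻¹³ / (2 × 1.602 × 10⁻¹⁹) = 766 kV.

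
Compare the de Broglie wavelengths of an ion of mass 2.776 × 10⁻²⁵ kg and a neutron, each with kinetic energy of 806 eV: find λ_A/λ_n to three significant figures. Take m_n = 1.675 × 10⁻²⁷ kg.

λ_A/λ_n = 0.0777

At fixed KE, p = √(2mKE) so λ = h/p ∝ 1/√m.
λ_A/λ_n = √(m_n/m_A) = √(1.675 × 10⁻²⁷/2.776 × 10⁻²⁵) = √(6.034 × 10⁻³) = 0.0777.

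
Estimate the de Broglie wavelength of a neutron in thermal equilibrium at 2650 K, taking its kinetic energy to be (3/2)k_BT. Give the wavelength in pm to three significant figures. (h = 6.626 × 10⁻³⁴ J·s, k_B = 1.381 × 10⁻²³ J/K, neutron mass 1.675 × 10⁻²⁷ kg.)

λ = 48.9 pm

KE = (3/2)k_BT = 1.5 × 1.381 × 10⁻²³ × 2650 = 5.489 × 10⁻²⁰ J.
p = √(2mKE) = √(2 × 1.675 × 10⁻²⁷ × 5.489 × 10⁻²⁰) = 1.356 × 10⁻²³ kg·m/s.
λ = h/p = 4.89 × 10⁻¹¹ m = 48.9 pm.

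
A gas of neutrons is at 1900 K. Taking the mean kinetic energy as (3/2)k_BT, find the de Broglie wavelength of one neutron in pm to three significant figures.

λ = 57.7 pm

KE = (3/2)k_BT = 1.5 × 1.381 × 10⁻²³ × 1900 = 3.936 × 10⁻²⁰ J.
p = √(2mKE) = √(2 × 1.675 × 10⁻²⁷ × 3.936 × 10⁻²⁰) = 1.148 × 10⁻²³ kg·m/s.
λ = h/p = 5.77 × 10⁻¹¹ m = 57.7 pm.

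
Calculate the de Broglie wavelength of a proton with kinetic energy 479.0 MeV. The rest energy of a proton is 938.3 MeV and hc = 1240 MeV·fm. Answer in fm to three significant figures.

λ = 1.17 fm

Total energy E = KE + m₀c² = 479.0 + 938.3 = 1417.3 MeV.
(pc)² = E² − (m₀c²)² = (1417.3)² − (938.3)² = 1.128 × 10⁶ MeV², so pc = 1062 MeV.
λ = hc/(pc) = 1240 MeV·fm / 1062 MeV = 1.17 fm.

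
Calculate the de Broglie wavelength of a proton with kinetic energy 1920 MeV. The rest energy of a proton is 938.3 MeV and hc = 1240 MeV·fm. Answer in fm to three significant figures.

λ = 0.459 fm

Total energy E = KE + m₀c² = 1920 + 938.3 = 2858.3 MeV.
(pc)² = E² − (m₀c²)² = (2858.3)² − (938.3)² = 7.289 × 10⁶ MeV², so pc = 2700 MeV.
λ = hc/(pc) = 1240 MeV·fm / 2700 MeV = 0.459 fm.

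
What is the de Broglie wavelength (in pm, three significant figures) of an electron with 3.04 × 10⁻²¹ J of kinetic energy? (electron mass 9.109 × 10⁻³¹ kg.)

λ = 8900 pm

p = √(2mKE) = √(2 × 9.109 × 10⁻³¹ × 3.040 × 10⁻²¹) = 7.442 × 10⁻²⁶ kg·m/s.
λ = h/p = 6.626 × 10⁻³⁴ / 7.442 × 10⁻²⁶ = 8.90 × 10⁻⁹ m = 8900 pm.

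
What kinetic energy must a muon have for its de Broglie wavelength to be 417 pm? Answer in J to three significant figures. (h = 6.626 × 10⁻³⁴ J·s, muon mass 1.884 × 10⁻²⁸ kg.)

p = h/λ = 6.626 × 10⁻³⁴ / 4.170 × 10⁻¹⁰ = 1.589 × 10⁻²⁴ kg·m/s.
KE = p²/(2m) = (1.589 × 10⁻²⁴)² / (2 × 1.884 × 10⁻²⁸) = 6.701 × 10⁻²¹ J = 6.70 × 10⁻²¹ J.

KE = 6.70 × 10⁻²¹ J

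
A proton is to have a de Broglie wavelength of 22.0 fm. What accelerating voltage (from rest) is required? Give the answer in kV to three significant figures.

p = h/λ = 6.626 × 10⁻³⁴ / 2.200 × 10⁻¹⁴ = 3.012 × 10⁻²⁰ kg·m/s.
KE = p²/(2m) = 2.711 × 10⁻¹³ J.
V = KE/e = 2.711 × 10⁻¹³ / (1.602 × 10⁻¹⁹) = 1690 kV.

V = 1690 kV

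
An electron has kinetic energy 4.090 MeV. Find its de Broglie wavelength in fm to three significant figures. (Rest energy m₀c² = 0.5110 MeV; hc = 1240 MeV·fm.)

Total energy E = KE + m₀c² = 4.090 + 0.5110 = 4.6010 MeV.
(pc)² = E² − (m₀c²)² = (4.6010)² − (0.5110)² = 20.91 MeV², so pc = 4.573 MeV.
λ = hc/(pc) = 1240 MeV·fm / 4.573 MeV = 271 fm.

λ = 271 fm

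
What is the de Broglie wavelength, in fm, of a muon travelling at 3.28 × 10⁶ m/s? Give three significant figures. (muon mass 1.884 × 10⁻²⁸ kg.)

λ = 1070 fm

p = mv = 1.884 × 10⁻²⁸ × 3.28 × 10⁶ = 6.180 × 10⁻²² kg·m/s.
λ = h/p = 6.626 × 10⁻³⁴ / 6.180 × 10⁻²² = 1.07 × 10⁻¹² m = 1070 fm.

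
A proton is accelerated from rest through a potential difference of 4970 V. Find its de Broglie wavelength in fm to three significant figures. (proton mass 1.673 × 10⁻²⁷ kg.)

KE = eV = 1.602 × 10⁻¹⁹ × 4970 = 7.962 × 10⁻¹⁶ J.
p = √(2mKE) = √(2 × 1.673 × 10⁻²⁷ × 7.962 × 10⁻¹⁶) = 1.632 × 10⁻²¹ kg·m/s.
λ = h/p = 6.626 × 10⁻³⁴ / 1.632 × 10⁻²¹ = 4.06 × 10⁻¹³ m = 406 fm.

λ = 406 fm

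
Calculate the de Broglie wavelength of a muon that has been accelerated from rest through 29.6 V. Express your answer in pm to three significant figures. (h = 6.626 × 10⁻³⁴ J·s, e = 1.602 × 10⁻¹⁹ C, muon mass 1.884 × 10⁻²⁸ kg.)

λ = 15.7 pm

KE = eV = 1.602 × 10⁻¹⁹ × 29.60 = 4.742 × 10⁻¹⁸ J.
p = √(2mKE) = √(2 × 1.884 × 10⁻²⁸ × 4.742 × 10⁻¹⁸) = 4.227 × 10⁻²³ kg·m/s.
λ = h/p = 6.626 × 10⁻³⁴ / 4.227 × 10⁻²³ = 1.57 × 10⁻¹¹ m = 15.7 pm.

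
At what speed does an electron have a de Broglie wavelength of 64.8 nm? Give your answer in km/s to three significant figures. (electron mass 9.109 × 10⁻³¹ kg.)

p = h/λ = 6.626 × 10⁻³⁴ / 6.480 × 10⁻⁸ = 1.023 × 10⁻²⁶ kg·m/s.
v = p/m = 1.023 × 10⁻²⁶ / 9.109 × 10⁻³¹ = 1.12 × 10⁴ m/s = 11.2 km/s.

v = 11.2 km/s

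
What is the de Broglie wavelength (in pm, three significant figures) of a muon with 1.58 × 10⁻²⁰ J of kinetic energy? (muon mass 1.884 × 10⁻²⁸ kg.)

λ = 272 pm

p = √(2mKE) = √(2 × 1.884 × 10⁻²⁸ × 1.580 × 10⁻²⁰) = 2.440 × 10⁻²⁴ kg·m/s.
λ = h/p = 6.626 × 10⁻³⁴ / 2.440 × 10⁻²⁴ = 2.72 × 10⁻¹⁰ m = 272 pm.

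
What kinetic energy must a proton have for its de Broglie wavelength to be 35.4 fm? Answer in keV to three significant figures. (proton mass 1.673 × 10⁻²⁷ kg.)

KE = 654 keV

p = h/λ = 6.626 × 10⁻³⁴ / 3.540 × 10⁻¹⁴ = 1.872 × 10⁻²⁰ kg·m/s.
KE = p²/(2m) = (1.872 × 10⁻²⁰)² / (2 × 1.673 × 10⁻²⁷) = 1.047 × 10⁻¹³ J = 654 keV.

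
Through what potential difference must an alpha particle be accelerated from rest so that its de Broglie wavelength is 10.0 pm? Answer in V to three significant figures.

p = h/λ = 6.626 × 10⁻³⁴ / 1.000 × 10⁻¹¹ = 6.626 × 10⁻²³ kg·m/s.
KE = p²/(2m) = 3.304 × 10⁻¹⁹ J.
V = KE/2e = 3.304 × 10⁻¹⁹ / (2 × 1.602 × 10⁻¹⁹) = 1.03 V.

V = 1.03 V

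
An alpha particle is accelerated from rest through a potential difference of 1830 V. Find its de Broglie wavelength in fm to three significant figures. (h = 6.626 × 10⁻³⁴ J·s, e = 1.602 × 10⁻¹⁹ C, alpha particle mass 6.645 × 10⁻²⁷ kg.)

KE = 2eV = 2 × 1.602 × 10⁻¹⁹ × 1830 = 5.863 × 10⁻¹⁶ J.
p = √(2mKE) = √(2 × 6.645 × 10⁻²⁷ × 5.863 × 10⁻¹⁶) = 2.791 × 10⁻²¹ kg·m/s.
λ = h/p = 6.626 × 10⁻³⁴ / 2.791 × 10⁻²¹ = 2.37 × 10⁻¹³ m = 237 fm.

λ = 237 fm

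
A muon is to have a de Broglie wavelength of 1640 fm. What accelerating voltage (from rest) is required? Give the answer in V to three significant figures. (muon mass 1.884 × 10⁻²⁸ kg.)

p = h/λ = 6.626 × 10⁻³⁴ / 1.640 × 10⁻¹² = 4.040 × 10⁻²² kg·m/s.
KE = p²/(2m) = 4.332 × 10⁻¹⁶ J.
V = KE/e = 4.332 × 10⁻¹⁶ / (1.602 × 10⁻¹⁹) = 2700 V.

V = 2700 V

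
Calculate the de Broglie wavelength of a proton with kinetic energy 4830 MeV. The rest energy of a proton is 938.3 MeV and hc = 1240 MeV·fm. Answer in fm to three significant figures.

λ = 0.218 fm

Total energy E = KE + m₀c² = 4830 + 938.3 = 5768.3 MeV.
(pc)² = E² − (m₀c²)² = (5768.3)² − (938.3)² = 3.239 × 10⁷ MeV², so pc = 5691 MeV.
λ = hc/(pc) = 1240 MeV·fm / 5691 MeV = 0.218 fm.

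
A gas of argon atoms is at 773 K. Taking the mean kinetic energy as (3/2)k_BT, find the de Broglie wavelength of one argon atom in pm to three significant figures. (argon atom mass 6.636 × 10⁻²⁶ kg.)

KE = (3/2)k_BT = 1.5 × 1.381 × 10⁻²³ × 773 = 1.601 × 10⁻²⁰ J.
p = √(2mKE) = √(2 × 6.636 × 10⁻²⁶ × 1.601 × 10⁻²⁰) = 4.610 × 10⁻²³ kg·m/s.
λ = h/p = 1.44 × 10⁻¹¹ m = 14.4 pm.

λ = 14.4 pm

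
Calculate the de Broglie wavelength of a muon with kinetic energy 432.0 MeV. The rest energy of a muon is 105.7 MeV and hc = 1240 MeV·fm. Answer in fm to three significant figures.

Total energy E = KE + m₀c² = 432.0 + 105.7 = 537.7 MeV.
(pc)² = E² − (m₀c²)² = (537.7)² − (105.7)² = 2.779 × 10⁵ MeV², so pc = 527.2 MeV.
λ = hc/(pc) = 1240 MeV·fm / 527.2 MeV = 2.35 fm.

λ = 2.35 fm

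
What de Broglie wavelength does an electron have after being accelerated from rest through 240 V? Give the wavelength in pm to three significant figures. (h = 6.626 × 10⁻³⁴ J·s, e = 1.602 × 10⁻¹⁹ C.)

KE = eV = 1.602 × 10⁻¹⁹ × 240.0 = 3.845 × 10⁻¹⁷ J.
p = √(2mKE) = √(2 × 9.109 × 10⁻³¹ × 3.845 × 10⁻¹⁷) = 8.369 × 10⁻²⁴ kg·m/s.
λ = h/p = 6.626 × 10⁻³⁴ / 8.369 × 10⁻²⁴ = 7.92 × 10⁻¹¹ m = 79.2 pm.

λ = 79.2 pm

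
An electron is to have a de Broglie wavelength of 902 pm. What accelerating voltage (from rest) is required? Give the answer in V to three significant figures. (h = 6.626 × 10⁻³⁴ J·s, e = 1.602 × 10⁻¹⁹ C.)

V = 1.85 V

p = h/λ = 6.626 × 10⁻³⁴ / 9.020 × 10⁻¹⁰ = 7.346 × 10⁻²⁵ kg·m/s.
KE = p²/(2m) = 2.962 × 10⁻¹⁹ J.
V = KE/e = 2.962 × 10⁻¹⁹ / (1.602 × 10⁻¹⁹) = 1.85 V.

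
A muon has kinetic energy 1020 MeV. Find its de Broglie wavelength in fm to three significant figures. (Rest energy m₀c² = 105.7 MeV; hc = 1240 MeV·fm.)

Total energy E = KE + m₀c² = 1020 + 105.7 = 1125.7 MeV.
(pc)² = E² − (m₀c²)² = (1125.7)² − (105.7)² = 1.256 × 10⁶ MeV², so pc = 1121 MeV.
λ = hc/(pc) = 1240 MeV·fm / 1121 MeV = 1.11 fm.

λ = 1.11 fm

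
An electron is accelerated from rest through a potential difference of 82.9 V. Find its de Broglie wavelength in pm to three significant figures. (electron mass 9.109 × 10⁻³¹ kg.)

λ = 135 pm

KE = eV = 1.602 × 10⁻¹⁹ × 82.90 = 1.328 × 10⁻¹⁷ J.
p = √(2mKE) = √(2 × 9.109 × 10⁻³¹ × 1.328 × 10⁻¹⁷) = 4.919 × 10⁻²⁴ kg·m/s.
λ = h/p = 6.626 × 10⁻³⁴ / 4.919 × 10⁻²⁴ = 1.35 × 10⁻¹⁰ m = 135 pm.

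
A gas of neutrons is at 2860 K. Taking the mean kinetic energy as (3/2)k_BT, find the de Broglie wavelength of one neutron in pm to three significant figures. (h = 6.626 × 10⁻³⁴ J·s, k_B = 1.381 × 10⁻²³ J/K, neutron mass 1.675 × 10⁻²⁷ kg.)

λ = 47.0 pm

KE = (3/2)k_BT = 1.5 × 1.381 × 10⁻²³ × 2860 = 5.924 × 10⁻²⁰ J.
p = √(2mKE) = √(2 × 1.675 × 10⁻²⁷ × 5.924 × 10⁻²⁰) = 1.409 × 10⁻²³ kg·m/s.
λ = h/p = 4.70 × 10⁻¹¹ m = 47.0 pm.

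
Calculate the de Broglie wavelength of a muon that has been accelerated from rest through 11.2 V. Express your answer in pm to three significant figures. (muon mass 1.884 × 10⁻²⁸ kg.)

KE = eV = 1.602 × 10⁻¹⁹ × 11.20 = 1.794 × 10⁻¹⁸ J.
p = √(2mKE) = √(2 × 1.884 × 10⁻²⁸ × 1.794 × 10⁻¹⁸) = 2.600 × 10⁻²³ kg·m/s.
λ = h/p = 6.626 × 10⁻³⁴ / 2.600 × 10⁻²³ = 2.55 × 10⁻¹¹ m = 25.5 pm.

λ = 25.5 pm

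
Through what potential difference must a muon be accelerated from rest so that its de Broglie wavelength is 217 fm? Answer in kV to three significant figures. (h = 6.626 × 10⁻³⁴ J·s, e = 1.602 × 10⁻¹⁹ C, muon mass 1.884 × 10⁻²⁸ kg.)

V = 154 kV

p = h/λ = 6.626 × 10⁻³⁴ / 2.170 × 10⁻¹³ = 3.053 × 10⁻²¹ kg·m/s.
KE = p²/(2m) = 2.474 × 10⁻¹⁴ J.
V = KE/e = 2.474 × 10⁻¹⁴ / (1.602 × 10⁻¹⁹) = 154 kV.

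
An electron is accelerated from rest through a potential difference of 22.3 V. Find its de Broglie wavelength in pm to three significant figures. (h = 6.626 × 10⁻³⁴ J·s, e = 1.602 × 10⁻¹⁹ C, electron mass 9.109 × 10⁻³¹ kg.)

λ = 260 pm

KE = eV = 1.602 × 10⁻¹⁹ × 22.30 = 3.572 × 10⁻¹⁸ J.
p = √(2mKE) = √(2 × 9.109 × 10⁻³¹ × 3.572 × 10⁻¹⁸) = 2.551 × 10⁻²⁴ kg·m/s.
λ = h/p = 6.626 × 10⁻³⁴ / 2.551 × 10⁻²⁴ = 2.60 × 10⁻¹⁰ m = 260 pm.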